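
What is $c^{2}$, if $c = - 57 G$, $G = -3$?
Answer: $29241$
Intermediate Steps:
$c = 171$ ($c = \left(-57\right) \left(-3\right) = 171$)
$c^{2} = 171^{2} = 29241$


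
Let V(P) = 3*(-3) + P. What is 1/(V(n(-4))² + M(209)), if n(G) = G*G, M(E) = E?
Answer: 1/258 ≈ 0.0038760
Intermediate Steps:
n(G) = G²
V(P) = -9 + P
1/(V(n(-4))² + M(209)) = 1/((-9 + (-4)²)² + 209) = 1/((-9 + 16)² + 209) = 1/(7² + 209) = 1/(49 + 209) = 1/258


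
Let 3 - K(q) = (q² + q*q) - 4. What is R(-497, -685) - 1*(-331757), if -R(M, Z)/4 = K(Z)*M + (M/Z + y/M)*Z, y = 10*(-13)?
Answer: -927049240483/497 ≈ -1.8653e+9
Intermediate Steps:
y = -130
K(q) = 7 - 2*q² (K(q) = 3 - ((q² + q*q) - 4) = 3 - ((q² + q²) - 4) = 3 - (2*q² - 4) = 3 - (-4 + 2*q²) = 3 + (4 - 2*q²) = 7 - 2*q²)
R(M, Z) = -4*M*(7 - 2*Z²) - 4*Z*(-130/M + M/Z) (R(M, Z) = -4*((7 - 2*Z²)*M + (M/Z - 130/M)*Z) = -4*(M*(7 - 2*Z²) + (-130/M + M/Z)*Z) = -4*(M*(7 - 2*Z²) + Z*(-130/M + M/Z)) = -4*M*(7 - 2*Z²) - 4*Z*(-130/M + M/Z))
R(-497, -685) - 1*(-331757) = 8*(65*(-685) + (-497)²*(-4 + (-685)²))/(-497) - 1*(-331757) = 8*(-1/497)*(-44525 + 247009*(-4 + 469225)) + 331757 = 8*(-1/497)*(-44525 + 247009*469221) + 331757 = 8*(-1/497)*(-44525 + 115901809989) + 331757 = 8*(-1/497)*115901765464 + 331757 = -927214123712/497 + 331757 = -927049240483/497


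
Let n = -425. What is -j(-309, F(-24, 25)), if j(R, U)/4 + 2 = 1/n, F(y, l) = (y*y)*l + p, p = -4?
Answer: 3404/425 ≈ 8.0094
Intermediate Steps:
F(y, l) = -4 + l*y² (F(y, l) = (y*y)*l - 4 = y²*l - 4 = l*y² - 4 = -4 + l*y²)
j(R, U) = -3404/425 (j(R, U) = -8 + 4/(-425) = -8 + 4*(-1/425) = -8 - 4/425 = -3404/425)
-j(-309, F(-24, 25)) = -1*(-3404/425) = 3404/425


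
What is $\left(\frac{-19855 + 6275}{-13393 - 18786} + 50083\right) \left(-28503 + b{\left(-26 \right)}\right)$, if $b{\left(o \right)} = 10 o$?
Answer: $- \frac{6622205901633}{4597} \approx -1.4405 \cdot 10^{9}$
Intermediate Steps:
$\left(\frac{-19855 + 6275}{-13393 - 18786} + 50083\right) \left(-28503 + b{\left(-26 \right)}\right) = \left(\frac{-19855 + 6275}{-13393 - 18786} + 50083\right) \left(-28503 + 10 \left(-26\right)\right) = \left(- \frac{13580}{-32179} + 50083\right) \left(-28503 - 260\right) = \left(\left(-13580\right) \left(- \frac{1}{32179}\right) + 50083\right) \left(-28763\right) = \left(\frac{1940}{4597} + 50083\right) \left(-28763\right) = \frac{230233491}{4597} \left(-28763\right) = - \frac{6622205901633}{4597}$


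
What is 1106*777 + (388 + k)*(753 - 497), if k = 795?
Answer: 1162210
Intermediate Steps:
1106*777 + (388 + k)*(753 - 497) = 1106*777 + (388 + 795)*(753 - 497) = 859362 + 1183*256 = 859362 + 302848 = 1162210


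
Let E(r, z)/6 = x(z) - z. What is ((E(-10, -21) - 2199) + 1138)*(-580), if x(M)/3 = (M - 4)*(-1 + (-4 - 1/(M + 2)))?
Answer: -14230300/19 ≈ -7.4896e+5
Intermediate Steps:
x(M) = 3*(-5 - 1/(2 + M))*(-4 + M) (x(M) = 3*((M - 4)*(-1 + (-4 - 1/(M + 2)))) = 3*((-4 + M)*(-1 + (-4 - 1/(2 + M)))) = 3*((-4 + M)*(-5 - 1/(2 + M))) = 3*((-5 - 1/(2 + M))*(-4 + M)) = 3*(-5 - 1/(2 + M))*(-4 + M))
E(r, z) = -6*z + 18*(44 - 5*z**2 + 9*z)/(2 + z) (E(r, z) = 6*(3*(44 - 5*z**2 + 9*z)/(2 + z) - z) = 6*(-z + 3*(44 - 5*z**2 + 9*z)/(2 + z)) = -6*z + 18*(44 - 5*z**2 + 9*z)/(2 + z))
((E(-10, -21) - 2199) + 1138)*(-580) = ((6*(132 - 16*(-21)**2 + 25*(-21))/(2 - 21) - 2199) + 1138)*(-580) = ((6*(132 - 16*441 - 525)/(-19) - 2199) + 1138)*(-580) = ((6*(-1/19)*(132 - 7056 - 525) - 2199) + 1138)*(-580) = ((6*(-1/19)*(-7449) - 2199) + 1138)*(-580) = ((44694/19 - 2199) + 1138)*(-580) = (2913/19 + 1138)*(-580) = (24535/19)*(-580) = -14230300/19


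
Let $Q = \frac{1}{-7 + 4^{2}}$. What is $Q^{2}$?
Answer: $\frac{1}{81} \approx 0.012346$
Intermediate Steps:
$Q = \frac{1}{9}$ ($Q = \frac{1}{-7 + 16} = \frac{1}{9} \approx 0.11111$)
$Q^{2} = \left(\frac{1}{9}\right)^{2} = \frac{1}{81}$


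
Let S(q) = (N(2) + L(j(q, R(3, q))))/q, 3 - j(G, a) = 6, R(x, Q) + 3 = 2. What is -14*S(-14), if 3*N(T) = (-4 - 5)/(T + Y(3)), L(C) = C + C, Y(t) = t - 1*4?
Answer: -9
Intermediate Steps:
Y(t) = -4 + t (Y(t) = t - 4 = -4 + t)
R(x, Q) = -1 (R(x, Q) = -3 + 2 = -1)
j(G, a) = -3 (j(G, a) = 3 - 1*6 = 3 - 6 = -3)
L(C) = 2*C
N(T) = -3/(-1 + T) (N(T) = ((-4 - 5)/(T + (-4 + 3)))/3 = (-9/(T - 1))/3 = (-9/(-1 + T))/3 = -3/(-1 + T))
S(q) = -9/q (S(q) = (-3/(-1 + 2) + 2*(-3))/q = (-3/1 - 6)/q = (-3*1 - 6)/q = (-3 - 6)/q = -9/q)
-14*S(-14) = -(-126)/(-14) = -(-126)*(-1)/14 = -14*9/14 = -9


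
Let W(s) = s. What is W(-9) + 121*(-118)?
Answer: -14287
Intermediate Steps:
W(-9) + 121*(-118) = -9 + 121*(-118) = -9 - 14278 = -14287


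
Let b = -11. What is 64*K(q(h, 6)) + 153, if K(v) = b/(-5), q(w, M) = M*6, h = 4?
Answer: 1469/5 ≈ 293.80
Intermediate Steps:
q(w, M) = 6*M
K(v) = 11/5 (K(v) = -11/(-5) = -11*(-⅕) = 11/5)
64*K(q(h, 6)) + 153 = 64*(11/5) + 153 = 704/5 + 153 = 1469/5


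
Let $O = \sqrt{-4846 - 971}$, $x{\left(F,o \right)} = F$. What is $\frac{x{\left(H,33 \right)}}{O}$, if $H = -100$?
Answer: $\frac{100 i \sqrt{5817}}{5817} \approx 1.3111 i$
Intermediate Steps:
$O = i \sqrt{5817}$ ($O = \sqrt{-5817} = i \sqrt{5817} \approx 76.269 i$)
$\frac{x{\left(H,33 \right)}}{O} = - \frac{100}{i \sqrt{5817}} = - 100 \left(- \frac{i \sqrt{5817}}{5817}\right) = \frac{100 i \sqrt{5817}}{5817}$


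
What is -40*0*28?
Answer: 0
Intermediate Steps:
-40*0*28 = 0*28 = 0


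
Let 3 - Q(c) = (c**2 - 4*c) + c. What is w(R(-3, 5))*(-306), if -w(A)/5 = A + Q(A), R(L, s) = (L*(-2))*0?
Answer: 4590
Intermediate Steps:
Q(c) = 3 - c**2 + 3*c (Q(c) = 3 - ((c**2 - 4*c) + c) = 3 - (c**2 - 3*c) = 3 + (-c**2 + 3*c) = 3 - c**2 + 3*c)
R(L, s) = 0 (R(L, s) = -2*L*0 = 0)
w(A) = -15 - 20*A + 5*A**2 (w(A) = -5*(A + (3 - A**2 + 3*A)) = -5*(3 - A**2 + 4*A) = -15 - 20*A + 5*A**2)
w(R(-3, 5))*(-306) = (-15 - 20*0 + 5*0**2)*(-306) = (-15 + 0 + 5*0)*(-306) = (-15 + 0 + 0)*(-306) = -15*(-306) = 4590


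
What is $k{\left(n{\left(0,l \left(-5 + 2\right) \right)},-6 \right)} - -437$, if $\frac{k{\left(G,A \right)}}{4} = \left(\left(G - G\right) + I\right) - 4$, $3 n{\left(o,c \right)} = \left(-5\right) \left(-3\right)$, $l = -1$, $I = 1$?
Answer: $425$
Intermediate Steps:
$n{\left(o,c \right)} = 5$ ($n{\left(o,c \right)} = \frac{\left(-5\right) \left(-3\right)}{3} = \frac{1}{3} \cdot 15 = 5$)
$k{\left(G,A \right)} = -12$ ($k{\left(G,A \right)} = 4 \left(\left(\left(G - G\right) + 1\right) - 4\right) = 4 \left(\left(0 + 1\right) - 4\right) = 4 \left(1 - 4\right) = 4 \left(-3\right) = -12$)
$k{\left(n{\left(0,l \left(-5 + 2\right) \right)},-6 \right)} - -437 = -12 - -437 = -12 + 437 = 425$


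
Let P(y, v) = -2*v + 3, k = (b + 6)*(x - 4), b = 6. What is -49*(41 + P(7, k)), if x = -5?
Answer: -12740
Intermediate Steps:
k = -108 (k = (6 + 6)*(-5 - 4) = 12*(-9) = -108)
P(y, v) = 3 - 2*v
-49*(41 + P(7, k)) = -49*(41 + (3 - 2*(-108))) = -49*(41 + (3 + 216)) = -49*(41 + 219) = -49*260 = -12740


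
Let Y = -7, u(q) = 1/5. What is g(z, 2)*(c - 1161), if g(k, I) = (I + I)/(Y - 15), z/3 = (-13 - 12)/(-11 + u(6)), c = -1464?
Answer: 5250/11 ≈ 477.27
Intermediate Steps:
u(q) = ⅕
z = 125/18 (z = 3*((-13 - 12)/(-11 + ⅕)) = 3*(-25/(-54/5)) = 3*(-25*(-5/54)) = 3*(125/54) = 125/18 ≈ 6.9444)
g(k, I) = -I/11 (g(k, I) = (I + I)/(-7 - 15) = (2*I)/(-22) = (2*I)*(-1/22) = -I/11)
g(z, 2)*(c - 1161) = (-1/11*2)*(-1464 - 1161) = -2/11*(-2625) = 5250/11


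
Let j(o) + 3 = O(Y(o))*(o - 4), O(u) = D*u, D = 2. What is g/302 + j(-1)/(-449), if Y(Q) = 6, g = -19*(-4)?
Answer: 26575/67799 ≈ 0.39197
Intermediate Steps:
g = 76
O(u) = 2*u
j(o) = -51 + 12*o (j(o) = -3 + (2*6)*(o - 4) = -3 + 12*(-4 + o) = -3 + (-48 + 12*o) = -51 + 12*o)
g/302 + j(-1)/(-449) = 76/302 + (-51 + 12*(-1))/(-449) = 76*(1/302) + (-51 - 12)*(-1/449) = 38/151 - 63*(-1/449) = 38/151 + 63/449 = 26575/67799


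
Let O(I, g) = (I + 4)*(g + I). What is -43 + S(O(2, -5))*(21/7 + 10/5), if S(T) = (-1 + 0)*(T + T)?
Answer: 137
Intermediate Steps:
O(I, g) = (4 + I)*(I + g)
S(T) = -2*T
-43 + S(O(2, -5))*(21/7 + 10/5) = -43 + (-2*(2² + 4*2 + 4*(-5) + 2*(-5)))*(21/7 + 10/5) = -43 + (-2*(4 + 8 - 20 - 10))*(21*(⅐) + 10*(⅕)) = -43 + (-2*(-18))*(3 + 2) = -43 + 36*5 = -43 + 180 = 137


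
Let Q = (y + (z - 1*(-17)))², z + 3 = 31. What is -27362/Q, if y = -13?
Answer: -13681/512 ≈ -26.721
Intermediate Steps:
z = 28 (z = -3 + 31 = 28)
Q = 1024 (Q = (-13 + (28 - 1*(-17)))² = (-13 + (28 + 17))² = (-13 + 45)² = 32² = 1024)
-27362/Q = -27362/1024 = -27362*1/1024 = -13681/512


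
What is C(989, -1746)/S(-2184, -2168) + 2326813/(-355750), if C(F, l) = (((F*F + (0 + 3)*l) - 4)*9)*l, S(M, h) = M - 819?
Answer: 1812878397721687/356105750 ≈ 5.0908e+6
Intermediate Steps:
S(M, h) = -819 + M
C(F, l) = l*(-36 + 9*F² + 27*l) (C(F, l) = (((F² + 3*l) - 4)*9)*l = ((-4 + F² + 3*l)*9)*l = (-36 + 9*F² + 27*l)*l = l*(-36 + 9*F² + 27*l))
C(989, -1746)/S(-2184, -2168) + 2326813/(-355750) = (9*(-1746)*(-4 + 989² + 3*(-1746)))/(-819 - 2184) + 2326813/(-355750) = (9*(-1746)*(-4 + 978121 - 5238))/(-3003) + 2326813*(-1/355750) = (9*(-1746)*972879)*(-1/3003) - 2326813/355750 = -15287820606*(-1/3003) - 2326813/355750 = 5095940202/1001 - 2326813/355750 = 1812878397721687/356105750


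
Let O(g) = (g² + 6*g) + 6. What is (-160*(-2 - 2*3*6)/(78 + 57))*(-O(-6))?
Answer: -2432/9 ≈ -270.22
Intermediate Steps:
O(g) = 6 + g² + 6*g
(-160*(-2 - 2*3*6)/(78 + 57))*(-O(-6)) = (-160*(-2 - 2*3*6)/(78 + 57))*(-(6 + (-6)² + 6*(-6))) = (-160*(-2 - 6*6)/135)*(-(6 + 36 - 36)) = (-160*(-2 - 36)/135)*(-1*6) = -(-6080)/135*(-6) = -160*(-38/135)*(-6) = (1216/27)*(-6) = -2432/9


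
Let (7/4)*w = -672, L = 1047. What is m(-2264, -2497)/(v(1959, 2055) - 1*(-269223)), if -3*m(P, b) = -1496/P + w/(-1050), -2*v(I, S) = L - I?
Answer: -50837/40067557425 ≈ -1.2688e-6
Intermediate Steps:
w = -384 (w = (4/7)*(-672) = -384)
v(I, S) = -1047/2 + I/2 (v(I, S) = -(1047 - I)/2 = -1047/2 + I/2)
m(P, b) = -64/525 + 1496/(3*P) (m(P, b) = -(-1496/P - 384/(-1050))/3 = -(-1496/P - 384*(-1/1050))/3 = -(-1496/P + 64/175)/3 = -(64/175 - 1496/P)/3 = -64/525 + 1496/(3*P))
m(-2264, -2497)/(v(1959, 2055) - 1*(-269223)) = ((8/525)*(32725 - 8*(-2264))/(-2264))/((-1047/2 + (½)*1959) - 1*(-269223)) = ((8/525)*(-1/2264)*(32725 + 18112))/((-1047/2 + 1959/2) + 269223) = ((8/525)*(-1/2264)*50837)/(456 + 269223) = -50837/148575/269679 = -50837/148575*1/269679 = -50837/40067557425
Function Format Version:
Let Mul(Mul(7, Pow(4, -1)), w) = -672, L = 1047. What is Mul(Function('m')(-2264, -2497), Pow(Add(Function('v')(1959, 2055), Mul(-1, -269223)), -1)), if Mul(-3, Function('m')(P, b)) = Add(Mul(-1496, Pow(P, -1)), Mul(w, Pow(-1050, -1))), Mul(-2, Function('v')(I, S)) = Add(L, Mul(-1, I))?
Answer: Rational(-50837, 40067557425) ≈ -1.2688e-6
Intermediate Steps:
w = -384 (w = Mul(Rational(4, 7), -672) = -384)
Function('v')(I, S) = Add(Rational(-1047, 2), Mul(Rational(1, 2), I)) (Function('v')(I, S) = Mul(Rational(-1, 2), Add(1047, Mul(-1, I))) = Add(Rational(-1047, 2), Mul(Rational(1, 2), I)))
Function('m')(P, b) = Add(Rational(-64, 525), Mul(Rational(1496, 3), Pow(P, -1))) (Function('m')(P, b) = Mul(Rational(-1, 3), Add(Mul(-1496, Pow(P, -1)), Mul(-384, Pow(-1050, -1)))) = Mul(Rational(-1, 3), Add(Mul(-1496, Pow(P, -1)), Mul(-384, Rational(-1, 1050)))) = Mul(Rational(-1, 3), Add(Mul(-1496, Pow(P, -1)), Rational(64, 175))) = Mul(Rational(-1, 3), Add(Rational(64, 175), Mul(-1496, Pow(P, -1)))) = Add(Rational(-64, 525), Mul(Rational(1496, 3), Pow(P, -1))))
Mul(Function('m')(-2264, -2497), Pow(Add(Function('v')(1959, 2055), Mul(-1, -269223)), -1)) = Mul(Mul(Rational(8, 525), Pow(-2264, -1), Add(32725, Mul(-8, -2264))), Pow(Add(Add(Rational(-1047, 2), Mul(Rational(1, 2), 1959)), Mul(-1, -269223)), -1)) = Mul(Mul(Rational(8, 525), Rational(-1, 2264), Add(32725, 18112)), Pow(Add(Add(Rational(-1047, 2), Rational(1959, 2)), 269223), -1)) = Mul(Mul(Rational(8, 525), Rational(-1, 2264), 50837), Pow(Add(456, 269223), -1)) = Mul(Rational(-50837, 148575), Pow(269679, -1)) = Mul(Rational(-50837, 148575), Rational(1, 269679)) = Rational(-50837, 40067557425)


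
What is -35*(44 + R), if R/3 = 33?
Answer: -5005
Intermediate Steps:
R = 99 (R = 3*33 = 99)
-35*(44 + R) = -35*(44 + 99) = -35*143 = -5005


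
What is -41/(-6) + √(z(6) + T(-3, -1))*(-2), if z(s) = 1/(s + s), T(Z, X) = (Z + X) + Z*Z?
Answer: 41/6 - √183/3 ≈ 2.3241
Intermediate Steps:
T(Z, X) = X + Z + Z² (T(Z, X) = (X + Z) + Z² = X + Z + Z²)
z(s) = 1/(2*s)
-41/(-6) + √(z(6) + T(-3, -1))*(-2) = -41/(-6) + √((½)/6 + (-1 - 3 + (-3)²))*(-2) = -41*(-⅙) + √((½)*(⅙) + (-1 - 3 + 9))*(-2) = 41/6 + √(1/12 + 5)*(-2) = 41/6 + √(61/12)*(-2) = 41/6 + (√183/6)*(-2) = 41/6 - √183/3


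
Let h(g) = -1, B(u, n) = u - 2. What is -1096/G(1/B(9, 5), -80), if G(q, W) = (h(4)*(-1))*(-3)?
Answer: 1096/3 ≈ 365.33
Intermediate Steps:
B(u, n) = -2 + u
G(q, W) = -3 (G(q, W) = -1*(-1)*(-3) = 1*(-3) = -3)
-1096/G(1/B(9, 5), -80) = -1096/(-3) = -1096*(-⅓) = 1096/3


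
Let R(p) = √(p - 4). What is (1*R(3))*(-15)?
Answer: -15*I ≈ -15.0*I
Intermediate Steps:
R(p) = √(-4 + p)
(1*R(3))*(-15) = (1*√(-4 + 3))*(-15) = (1*√(-1))*(-15) = (1*I)*(-15) = I*(-15) = -15*I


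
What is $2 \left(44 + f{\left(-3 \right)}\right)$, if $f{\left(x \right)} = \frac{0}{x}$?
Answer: $88$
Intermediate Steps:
$f{\left(x \right)} = 0$
$2 \left(44 + f{\left(-3 \right)}\right) = 2 \left(44 + 0\right) = 2 \cdot 44 = 88$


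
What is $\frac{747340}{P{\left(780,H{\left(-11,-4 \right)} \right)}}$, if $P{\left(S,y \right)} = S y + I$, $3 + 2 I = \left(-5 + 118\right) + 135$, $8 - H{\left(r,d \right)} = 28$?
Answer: $- \frac{298936}{6191} \approx -48.286$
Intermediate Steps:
$H{\left(r,d \right)} = -20$ ($H{\left(r,d \right)} = 8 - 28 = -20$)
$I = \frac{245}{2}$ ($I = - \frac{3}{2} + \frac{\left(-5 + 118\right) + 135}{2} = - \frac{3}{2} + \frac{113 + 135}{2} = - \frac{3}{2} + \frac{1}{2} \cdot 248 = - \frac{3}{2} + 124 = \frac{245}{2} \approx 122.5$)
$P{\left(S,y \right)} = \frac{245}{2} + S y$ ($P{\left(S,y \right)} = S y + \frac{245}{2} = \frac{245}{2} + S y$)
$\frac{747340}{P{\left(780,H{\left(-11,-4 \right)} \right)}} = \frac{747340}{\frac{245}{2} + 780 \left(-20\right)} = \frac{747340}{\frac{245}{2} - 15600} = \frac{747340}{- \frac{30955}{2}} = 747340 \left(- \frac{2}{30955}\right) = - \frac{298936}{6191}$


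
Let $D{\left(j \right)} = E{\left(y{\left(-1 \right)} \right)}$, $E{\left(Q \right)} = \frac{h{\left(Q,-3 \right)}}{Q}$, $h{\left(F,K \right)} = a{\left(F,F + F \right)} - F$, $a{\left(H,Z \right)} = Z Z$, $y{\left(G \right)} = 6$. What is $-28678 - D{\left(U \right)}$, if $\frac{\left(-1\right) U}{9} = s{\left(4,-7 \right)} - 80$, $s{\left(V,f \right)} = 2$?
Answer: $-28701$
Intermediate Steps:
$a{\left(H,Z \right)} = Z^{2}$
$U = 702$ ($U = - 9 \left(2 - 80\right) = \left(-9\right) \left(-78\right) = 702$)
$h{\left(F,K \right)} = - F + 4 F^{2}$ ($h{\left(F,K \right)} = \left(F + F\right)^{2} - F = \left(2 F\right)^{2} - F = 4 F^{2} - F = - F + 4 F^{2}$)
$E{\left(Q \right)} = -1 + 4 Q$ ($E{\left(Q \right)} = \frac{Q \left(-1 + 4 Q\right)}{Q} = -1 + 4 Q$)
$D{\left(j \right)} = 23$ ($D{\left(j \right)} = -1 + 4 \cdot 6 = -1 + 24 = 23$)
$-28678 - D{\left(U \right)} = -28678 - 23 = -28701$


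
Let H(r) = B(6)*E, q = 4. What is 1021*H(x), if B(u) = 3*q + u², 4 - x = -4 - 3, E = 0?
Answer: 0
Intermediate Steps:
x = 11 (x = 4 - (-4 - 3) = 4 - 1*(-7) = 4 + 7 = 11)
B(u) = 12 + u² (B(u) = 3*4 + u² = 12 + u²)
H(r) = 0 (H(r) = (12 + 6²)*0 = (12 + 36)*0 = 48*0 = 0)
1021*H(x) = 1021*0 = 0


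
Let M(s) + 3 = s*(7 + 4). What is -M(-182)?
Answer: 2005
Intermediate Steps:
M(s) = -3 + 11*s (M(s) = -3 + s*(7 + 4) = -3 + s*11 = -3 + 11*s)
-M(-182) = -(-3 + 11*(-182)) = -(-3 - 2002) = -1*(-2005) = 2005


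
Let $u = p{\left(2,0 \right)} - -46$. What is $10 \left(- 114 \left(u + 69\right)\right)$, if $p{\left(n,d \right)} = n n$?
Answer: $-135660$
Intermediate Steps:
$p{\left(n,d \right)} = n^{2}$
$u = 50$ ($u = 2^{2} - -46 = 4 + 46 = 50$)
$10 \left(- 114 \left(u + 69\right)\right) = 10 \left(- 114 \left(50 + 69\right)\right) = 10 \left(\left(-114\right) 119\right) = 10 \left(-13566\right) = -135660$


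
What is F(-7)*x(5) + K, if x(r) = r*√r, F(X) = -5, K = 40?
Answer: 40 - 25*√5 ≈ -15.902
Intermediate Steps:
x(r) = r^(3/2)
F(-7)*x(5) + K = -25*√5 + 40 = 40 - 25*√5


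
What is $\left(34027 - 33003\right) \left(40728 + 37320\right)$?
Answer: $79921152$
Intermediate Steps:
$\left(34027 - 33003\right) \left(40728 + 37320\right) = 1024 \cdot 78048 = 79921152$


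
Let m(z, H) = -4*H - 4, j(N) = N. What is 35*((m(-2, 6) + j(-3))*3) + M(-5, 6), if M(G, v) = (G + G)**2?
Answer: -3155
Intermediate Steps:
M(G, v) = 4*G**2 (M(G, v) = (2*G)**2 = 4*G**2)
m(z, H) = -4 - 4*H
35*((m(-2, 6) + j(-3))*3) + M(-5, 6) = 35*(((-4 - 4*6) - 3)*3) + 4*(-5)**2 = 35*(((-4 - 24) - 3)*3) + 4*25 = 35*((-28 - 3)*3) + 100 = 35*(-31*3) + 100 = 35*(-93) + 100 = -3255 + 100 = -3155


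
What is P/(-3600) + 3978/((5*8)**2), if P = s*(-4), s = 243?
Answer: 441/160 ≈ 2.7562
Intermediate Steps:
P = -972 (P = 243*(-4) = -972)
P/(-3600) + 3978/((5*8)**2) = -972/(-3600) + 3978/((5*8)**2) = -972*(-1/3600) + 3978/(40**2) = 27/100 + 3978/1600 = 27/100 + 3978*(1/1600) = 27/100 + 1989/800 = 441/160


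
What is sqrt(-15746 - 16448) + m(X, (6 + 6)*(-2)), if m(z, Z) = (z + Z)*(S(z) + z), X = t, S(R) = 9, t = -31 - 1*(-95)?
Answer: 2920 + I*sqrt(32194) ≈ 2920.0 + 179.43*I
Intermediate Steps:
t = 64 (t = -31 + 95 = 64)
X = 64
m(z, Z) = (9 + z)*(Z + z) (m(z, Z) = (z + Z)*(9 + z) = (Z + z)*(9 + z) = (9 + z)*(Z + z))
sqrt(-15746 - 16448) + m(X, (6 + 6)*(-2)) = sqrt(-15746 - 16448) + (64**2 + 9*((6 + 6)*(-2)) + 9*64 + ((6 + 6)*(-2))*64) = sqrt(-32194) + (4096 + 9*(12*(-2)) + 576 + (12*(-2))*64) = I*sqrt(32194) + (4096 + 9*(-24) + 576 - 24*64) = I*sqrt(32194) + (4096 - 216 + 576 - 1536) = I*sqrt(32194) + 2920 = 2920 + I*sqrt(32194)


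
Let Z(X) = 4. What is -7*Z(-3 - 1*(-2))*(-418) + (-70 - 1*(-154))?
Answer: 11788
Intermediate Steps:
-7*Z(-3 - 1*(-2))*(-418) + (-70 - 1*(-154)) = -7*4*(-418) + (-70 - 1*(-154)) = -28*(-418) + (-70 + 154) = 11704 + 84 = 11788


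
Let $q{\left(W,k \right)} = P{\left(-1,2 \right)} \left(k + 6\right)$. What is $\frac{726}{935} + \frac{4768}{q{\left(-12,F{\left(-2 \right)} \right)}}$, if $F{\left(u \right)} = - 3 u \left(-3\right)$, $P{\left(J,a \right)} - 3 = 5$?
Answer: $- \frac{12467}{255} \approx -48.89$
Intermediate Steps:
$P{\left(J,a \right)} = 8$ ($P{\left(J,a \right)} = 3 + 5 = 8$)
$F{\left(u \right)} = 9 u$
$q{\left(W,k \right)} = 48 + 8 k$ ($q{\left(W,k \right)} = 8 \left(k + 6\right) = 8 \left(6 + k\right) = 48 + 8 k$)
$\frac{726}{935} + \frac{4768}{q{\left(-12,F{\left(-2 \right)} \right)}} = \frac{726}{935} + \frac{4768}{48 + 8 \cdot 9 \left(-2\right)} = 726 \cdot \frac{1}{935} + \frac{4768}{48 + 8 \left(-18\right)} = \frac{66}{85} + \frac{4768}{48 - 144} = \frac{66}{85} + \frac{4768}{-96} = \frac{66}{85} + 4768 \left(- \frac{1}{96}\right) = \frac{66}{85} - \frac{149}{3} = - \frac{12467}{255}$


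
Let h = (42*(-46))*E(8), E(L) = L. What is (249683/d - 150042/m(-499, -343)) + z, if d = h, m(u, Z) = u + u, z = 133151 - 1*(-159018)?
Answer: 322057314385/1101792 ≈ 2.9230e+5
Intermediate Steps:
z = 292169 (z = 133151 + 159018 = 292169)
m(u, Z) = 2*u
h = -15456 (h = (42*(-46))*8 = -1932*8 = -15456)
d = -15456
(249683/d - 150042/m(-499, -343)) + z = (249683/(-15456) - 150042/(2*(-499))) + 292169 = (249683*(-1/15456) - 150042/(-998)) + 292169 = (-35669/2208 - 150042*(-1/998)) + 292169 = (-35669/2208 + 75021/499) + 292169 = 147847537/1101792 + 292169 = 322057314385/1101792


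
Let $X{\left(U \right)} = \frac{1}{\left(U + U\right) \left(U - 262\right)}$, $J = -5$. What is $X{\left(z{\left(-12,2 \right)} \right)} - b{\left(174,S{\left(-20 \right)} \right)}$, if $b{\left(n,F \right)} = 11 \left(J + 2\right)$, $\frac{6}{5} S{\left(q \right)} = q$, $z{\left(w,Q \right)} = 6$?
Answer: $\frac{101375}{3072} \approx 33.0$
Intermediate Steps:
$S{\left(q \right)} = \frac{5 q}{6}$
$X{\left(U \right)} = \frac{1}{2 U \left(-262 + U\right)}$
$b{\left(n,F \right)} = -33$ ($b{\left(n,F \right)} = 11 \left(-5 + 2\right) = 11 \left(-3\right) = -33$)
$X{\left(z{\left(-12,2 \right)} \right)} - b{\left(174,S{\left(-20 \right)} \right)} = \frac{1}{2 \cdot 6 \left(-262 + 6\right)} - -33 = \frac{1}{2} \cdot \frac{1}{6} \frac{1}{-256} + 33 = \frac{1}{2} \cdot \frac{1}{6} \left(- \frac{1}{256}\right) + 33 = - \frac{1}{3072} + 33 = \frac{101375}{3072}$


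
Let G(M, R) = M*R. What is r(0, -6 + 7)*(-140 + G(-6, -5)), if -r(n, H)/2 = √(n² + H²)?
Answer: 220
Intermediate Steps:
r(n, H) = -2*√(H² + n²) (r(n, H) = -2*√(n² + H²) = -2*√(H² + n²))
r(0, -6 + 7)*(-140 + G(-6, -5)) = (-2*√((-6 + 7)² + 0²))*(-140 - 6*(-5)) = (-2*√(1² + 0))*(-140 + 30) = -2*√(1 + 0)*(-110) = -2*√1*(-110) = -2*1*(-110) = -2*(-110) = 220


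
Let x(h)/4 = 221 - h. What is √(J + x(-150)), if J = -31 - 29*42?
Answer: √235 ≈ 15.330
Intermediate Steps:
x(h) = 884 - 4*h (x(h) = 4*(221 - h) = 884 - 4*h)
J = -1249 (J = -31 - 1218 = -1249)
√(J + x(-150)) = √(-1249 + (884 - 4*(-150))) = √(-1249 + (884 + 600)) = √(-1249 + 1484) = √235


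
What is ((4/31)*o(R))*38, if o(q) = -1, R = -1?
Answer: -152/31 ≈ -4.9032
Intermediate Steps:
((4/31)*o(R))*38 = ((4/31)*(-1))*38 = -4/31*38 = -152/31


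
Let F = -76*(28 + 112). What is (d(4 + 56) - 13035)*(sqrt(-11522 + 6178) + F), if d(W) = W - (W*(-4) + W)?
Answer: 136138800 - 51180*I*sqrt(334) ≈ 1.3614e+8 - 9.3535e+5*I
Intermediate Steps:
F = -10640 (F = -76*140 = -10640)
d(W) = 4*W (d(W) = W - (-4*W + W) = W - (-3)*W = W + 3*W = 4*W)
(d(4 + 56) - 13035)*(sqrt(-11522 + 6178) + F) = (4*(4 + 56) - 13035)*(sqrt(-11522 + 6178) - 10640) = (4*60 - 13035)*(sqrt(-5344) - 10640) = (240 - 13035)*(4*I*sqrt(334) - 10640) = -12795*(-10640 + 4*I*sqrt(334)) = 136138800 - 51180*I*sqrt(334)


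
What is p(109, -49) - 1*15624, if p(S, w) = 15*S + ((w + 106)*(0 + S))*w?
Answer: -318426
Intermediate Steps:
p(S, w) = 15*S + S*w*(106 + w) (p(S, w) = 15*S + ((106 + w)*S)*w = 15*S + (S*(106 + w))*w = 15*S + S*w*(106 + w))
p(109, -49) - 1*15624 = 109*(15 + (-49)² + 106*(-49)) - 1*15624 = 109*(15 + 2401 - 5194) - 15624 = 109*(-2778) - 15624 = -302802 - 15624 = -318426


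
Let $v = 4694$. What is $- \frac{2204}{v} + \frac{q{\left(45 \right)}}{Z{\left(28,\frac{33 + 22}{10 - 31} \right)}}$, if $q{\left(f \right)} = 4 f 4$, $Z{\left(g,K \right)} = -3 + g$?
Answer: $\frac{332458}{11735} \approx 28.33$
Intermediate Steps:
$q{\left(f \right)} = 16 f$
$- \frac{2204}{v} + \frac{q{\left(45 \right)}}{Z{\left(28,\frac{33 + 22}{10 - 31} \right)}} = - \frac{2204}{4694} + \frac{16 \cdot 45}{-3 + 28} = \left(-2204\right) \frac{1}{4694} + \frac{720}{25} = - \frac{1102}{2347} + 720 \cdot \frac{1}{25} = - \frac{1102}{2347} + \frac{144}{5} = \frac{332458}{11735}$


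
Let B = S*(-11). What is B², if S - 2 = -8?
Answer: 4356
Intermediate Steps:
S = -6 (S = 2 - 8 = -6)
B = 66 (B = -6*(-11) = 66)
B² = 66² = 4356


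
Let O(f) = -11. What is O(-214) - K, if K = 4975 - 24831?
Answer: 19845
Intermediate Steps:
K = -19856
O(-214) - K = -11 - 1*(-19856) = -11 + 19856 = 19845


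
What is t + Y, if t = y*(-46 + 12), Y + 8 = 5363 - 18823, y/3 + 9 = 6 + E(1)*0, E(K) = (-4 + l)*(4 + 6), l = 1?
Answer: -13162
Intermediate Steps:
E(K) = -30 (E(K) = (-4 + 1)*(4 + 6) = -3*10 = -30)
y = -9 (y = -27 + 3*(6 - 30*0) = -27 + 3*(6 + 0) = -27 + 3*6 = -27 + 18 = -9)
Y = -13468 (Y = -8 + (5363 - 18823) = -8 - 13460 = -13468)
t = 306 (t = -9*(-46 + 12) = -9*(-34) = 306)
t + Y = 306 - 13468 = -13162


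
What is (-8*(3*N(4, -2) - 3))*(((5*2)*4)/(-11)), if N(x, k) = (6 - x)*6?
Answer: 960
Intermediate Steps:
N(x, k) = 36 - 6*x
(-8*(3*N(4, -2) - 3))*(((5*2)*4)/(-11)) = (-8*(3*(36 - 6*4) - 3))*(((5*2)*4)/(-11)) = (-8*(3*(36 - 24) - 3))*((10*4)*(-1/11)) = (-8*(3*12 - 3))*(40*(-1/11)) = -8*(36 - 3)*(-40/11) = -8*33*(-40/11) = -264*(-40/11) = 960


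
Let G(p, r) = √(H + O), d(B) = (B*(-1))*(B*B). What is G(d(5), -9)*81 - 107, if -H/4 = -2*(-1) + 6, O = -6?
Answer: -107 + 81*I*√38 ≈ -107.0 + 499.32*I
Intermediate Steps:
H = -32 (H = -4*(-2*(-1) + 6) = -4*(2 + 6) = -4*8 = -32)
d(B) = -B³ (d(B) = (-B)*B² = -B³)
G(p, r) = I*√38 (G(p, r) = √(-32 - 6) = √(-38) = I*√38)
G(d(5), -9)*81 - 107 = (I*√38)*81 - 107 = 81*I*√38 - 107 = -107 + 81*I*√38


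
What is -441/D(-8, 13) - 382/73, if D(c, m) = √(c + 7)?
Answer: -382/73 + 441*I ≈ -5.2329 + 441.0*I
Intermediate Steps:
D(c, m) = √(7 + c)
-441/D(-8, 13) - 382/73 = -441/√(7 - 8) - 382/73 = -441*(-I) - 382*1/73 = -441*(-I) - 382/73 = -(-441)*I - 382/73 = 441*I - 382/73 = -382/73 + 441*I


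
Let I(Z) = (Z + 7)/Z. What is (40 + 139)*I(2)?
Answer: 1611/2 ≈ 805.50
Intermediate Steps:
I(Z) = (7 + Z)/Z
(40 + 139)*I(2) = (40 + 139)*((7 + 2)/2) = 179*((½)*9) = 179*(9/2) = 1611/2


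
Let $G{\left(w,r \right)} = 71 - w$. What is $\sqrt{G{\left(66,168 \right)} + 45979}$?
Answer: $4 \sqrt{2874} \approx 214.44$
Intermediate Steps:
$\sqrt{G{\left(66,168 \right)} + 45979} = \sqrt{\left(71 - 66\right) + 45979} = \sqrt{5 + 45979} = \sqrt{45984} = 4 \sqrt{2874}$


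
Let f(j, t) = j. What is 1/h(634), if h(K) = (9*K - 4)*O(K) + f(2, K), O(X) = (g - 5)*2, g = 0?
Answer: -1/57018 ≈ -1.7538e-5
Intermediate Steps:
O(X) = -10 (O(X) = (0 - 5)*2 = -5*2 = -10)
h(K) = 42 - 90*K (h(K) = (9*K - 4)*(-10) + 2 = (-4 + 9*K)*(-10) + 2 = (40 - 90*K) + 2 = 42 - 90*K)
1/h(634) = 1/(42 - 90*634) = 1/(42 - 57060) = 1/(-57018) = -1/57018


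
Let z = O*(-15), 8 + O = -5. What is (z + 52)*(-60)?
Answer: -14820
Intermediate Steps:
O = -13 (O = -8 - 5 = -13)
z = 195 (z = -13*(-15) = 195)
(z + 52)*(-60) = (195 + 52)*(-60) = 247*(-60) = -14820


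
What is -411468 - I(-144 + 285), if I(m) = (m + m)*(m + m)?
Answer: -490992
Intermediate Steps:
I(m) = 4*m² (I(m) = (2*m)*(2*m) = 4*m²)
-411468 - I(-144 + 285) = -411468 - 4*(-144 + 285)² = -411468 - 4*141² = -411468 - 4*19881 = -411468 - 1*79524 = -411468 - 79524 = -490992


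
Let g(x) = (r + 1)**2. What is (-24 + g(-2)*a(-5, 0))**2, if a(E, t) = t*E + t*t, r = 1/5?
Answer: 576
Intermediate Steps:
r = 1/5 (r = 1*(1/5) = 1/5 ≈ 0.20000)
a(E, t) = t**2 + E*t (a(E, t) = E*t + t**2 = t**2 + E*t)
g(x) = 36/25 (g(x) = (1/5 + 1)**2 = (6/5)**2 = 36/25)
(-24 + g(-2)*a(-5, 0))**2 = (-24 + 36*(0*(-5 + 0))/25)**2 = (-24 + 36*(0*(-5))/25)**2 = (-24 + (36/25)*0)**2 = (-24 + 0)**2 = (-24)**2 = 576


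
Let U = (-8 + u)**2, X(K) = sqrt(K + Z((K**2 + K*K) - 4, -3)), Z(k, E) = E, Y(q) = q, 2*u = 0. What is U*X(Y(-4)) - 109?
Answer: -109 + 64*I*sqrt(7) ≈ -109.0 + 169.33*I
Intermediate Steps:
u = 0 (u = (1/2)*0 = 0)
X(K) = sqrt(-3 + K) (X(K) = sqrt(K - 3) = sqrt(-3 + K))
U = 64 (U = (-8 + 0)**2 = (-8)**2 = 64)
U*X(Y(-4)) - 109 = 64*sqrt(-3 - 4) - 109 = 64*sqrt(-7) - 109 = 64*(I*sqrt(7)) - 109 = 64*I*sqrt(7) - 109 = -109 + 64*I*sqrt(7)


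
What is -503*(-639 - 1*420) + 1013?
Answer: 533690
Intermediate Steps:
-503*(-639 - 1*420) + 1013 = -503*(-639 - 420) + 1013 = -503*(-1059) + 1013 = 532677 + 1013 = 533690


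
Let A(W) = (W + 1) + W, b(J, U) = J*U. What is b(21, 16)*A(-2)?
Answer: -1008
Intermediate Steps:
A(W) = 1 + 2*W (A(W) = (1 + W) + W = 1 + 2*W)
b(21, 16)*A(-2) = (21*16)*(1 + 2*(-2)) = 336*(1 - 4) = 336*(-3) = -1008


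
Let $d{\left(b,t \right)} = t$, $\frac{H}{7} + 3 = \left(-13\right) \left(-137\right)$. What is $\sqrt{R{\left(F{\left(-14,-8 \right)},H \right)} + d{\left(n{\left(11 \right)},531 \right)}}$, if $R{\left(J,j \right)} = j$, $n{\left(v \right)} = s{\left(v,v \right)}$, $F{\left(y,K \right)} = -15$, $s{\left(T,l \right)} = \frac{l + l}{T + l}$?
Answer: $\sqrt{12977} \approx 113.92$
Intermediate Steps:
$s{\left(T,l \right)} = \frac{2 l}{T + l}$
$H = 12446$ ($H = -21 + 7 \left(\left(-13\right) \left(-137\right)\right) = -21 + 7 \cdot 1781 = -21 + 12467 = 12446$)
$n{\left(v \right)} = 1$ ($n{\left(v \right)} = \frac{2 v}{v + v} = \frac{2 v}{2 v} = 2 v \frac{1}{2 v} = 1$)
$\sqrt{R{\left(F{\left(-14,-8 \right)},H \right)} + d{\left(n{\left(11 \right)},531 \right)}} = \sqrt{12446 + 531} = \sqrt{12977}$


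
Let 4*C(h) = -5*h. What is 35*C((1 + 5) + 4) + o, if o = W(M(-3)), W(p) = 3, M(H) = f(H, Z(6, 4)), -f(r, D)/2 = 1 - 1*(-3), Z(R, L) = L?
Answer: -869/2 ≈ -434.50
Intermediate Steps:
f(r, D) = -8 (f(r, D) = -2*(1 - 1*(-3)) = -2*(1 + 3) = -2*4 = -8)
M(H) = -8
o = 3
C(h) = -5*h/4 (C(h) = (-5*h)/4 = -5*h/4)
35*C((1 + 5) + 4) + o = 35*(-5*((1 + 5) + 4)/4) + 3 = 35*(-5*(6 + 4)/4) + 3 = 35*(-5/4*10) + 3 = 35*(-25/2) + 3 = -875/2 + 3 = -869/2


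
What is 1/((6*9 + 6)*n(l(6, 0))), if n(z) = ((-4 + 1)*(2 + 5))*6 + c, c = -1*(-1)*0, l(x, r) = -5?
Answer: -1/7560 ≈ -0.00013228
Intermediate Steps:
c = 0 (c = 1*0 = 0)
n(z) = -126 (n(z) = ((-4 + 1)*(2 + 5))*6 + 0 = -3*7*6 + 0 = -21*6 + 0 = -126 + 0 = -126)
1/((6*9 + 6)*n(l(6, 0))) = 1/((6*9 + 6)*(-126)) = 1/((54 + 6)*(-126)) = 1/(60*(-126)) = 1/(-7560) = -1/7560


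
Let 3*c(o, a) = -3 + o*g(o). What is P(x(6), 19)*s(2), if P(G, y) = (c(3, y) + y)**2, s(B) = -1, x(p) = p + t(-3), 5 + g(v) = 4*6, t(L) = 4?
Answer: -1369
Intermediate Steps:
g(v) = 19 (g(v) = -5 + 4*6 = -5 + 24 = 19)
x(p) = 4 + p (x(p) = p + 4 = 4 + p)
c(o, a) = -1 + 19*o/3 (c(o, a) = (-3 + o*19)/3 = (-3 + 19*o)/3 = -1 + 19*o/3)
P(G, y) = (18 + y)**2 (P(G, y) = ((-1 + (19/3)*3) + y)**2 = ((-1 + 19) + y)**2 = (18 + y)**2)
P(x(6), 19)*s(2) = (18 + 19)**2*(-1) = 37**2*(-1) = 1369*(-1) = -1369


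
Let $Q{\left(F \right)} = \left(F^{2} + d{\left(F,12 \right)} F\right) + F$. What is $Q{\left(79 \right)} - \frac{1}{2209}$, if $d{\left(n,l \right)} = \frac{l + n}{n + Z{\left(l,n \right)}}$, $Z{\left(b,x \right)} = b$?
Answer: $\frac{14135390}{2209} \approx 6399.0$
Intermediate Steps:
$d{\left(n,l \right)} = 1$ ($d{\left(n,l \right)} = \frac{l + n}{n + l} = \frac{l + n}{l + n} = 1$)
$Q{\left(F \right)} = F^{2} + 2 F$ ($Q{\left(F \right)} = \left(F^{2} + 1 F\right) + F = \left(F^{2} + F\right) + F = \left(F + F^{2}\right) + F = F^{2} + 2 F$)
$Q{\left(79 \right)} - \frac{1}{2209} = 79 \left(2 + 79\right) - \frac{1}{2209} = 79 \cdot 81 - \frac{1}{2209} = 6399 - \frac{1}{2209} = \frac{14135390}{2209}$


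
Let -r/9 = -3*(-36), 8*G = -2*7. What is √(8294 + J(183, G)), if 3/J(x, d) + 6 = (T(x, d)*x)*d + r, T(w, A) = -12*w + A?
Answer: √116543635620256870/3748541 ≈ 91.071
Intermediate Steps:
G = -7/4 (G = (-2*7)/8 = (⅛)*(-14) = -7/4 ≈ -1.7500)
T(w, A) = A - 12*w
r = -972 (r = -(-27)*(-36) = -9*108 = -972)
J(x, d) = 3/(-978 + d*x*(d - 12*x)) (J(x, d) = 3/(-6 + (((d - 12*x)*x)*d - 972)) = 3/(-6 + ((x*(d - 12*x))*d - 972)) = 3/(-6 + (d*x*(d - 12*x) - 972)) = 3/(-6 + (-972 + d*x*(d - 12*x))) = 3/(-978 + d*x*(d - 12*x)))
√(8294 + J(183, G)) = √(8294 + 3/(-978 - 7/4*183*(-7/4 - 12*183))) = √(8294 + 3/(-978 - 7/4*183*(-7/4 - 2196))) = √(8294 + 3/(-978 - 7/4*183*(-8791/4))) = √(8294 + 3/(-978 + 11261271/16)) = √(8294 + 3/(11245623/16)) = √(8294 + 3*(16/11245623)) = √(8294 + 16/3748541) = √(31090399070/3748541) = √116543635620256870/3748541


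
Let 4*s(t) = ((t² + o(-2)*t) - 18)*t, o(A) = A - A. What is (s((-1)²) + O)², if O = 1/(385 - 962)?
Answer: 96294969/5326864 ≈ 18.077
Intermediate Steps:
o(A) = 0
s(t) = t*(-18 + t²)/4 (s(t) = (((t² + 0*t) - 18)*t)/4 = (((t² + 0) - 18)*t)/4 = ((t² - 18)*t)/4 = ((-18 + t²)*t)/4 = (t*(-18 + t²))/4 = t*(-18 + t²)/4)
O = -1/577 (O = 1/(-577) = -1/577 ≈ -0.0017331)
(s((-1)²) + O)² = ((¼)*(-1)²*(-18 + ((-1)²)²) - 1/577)² = ((¼)*1*(-18 + 1²) - 1/577)² = ((¼)*1*(-18 + 1) - 1/577)² = ((¼)*1*(-17) - 1/577)² = (-17/4 - 1/577)² = (-9813/2308)² = 96294969/5326864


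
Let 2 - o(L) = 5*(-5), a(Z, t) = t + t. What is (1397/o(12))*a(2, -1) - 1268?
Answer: -37030/27 ≈ -1371.5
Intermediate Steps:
a(Z, t) = 2*t
o(L) = 27 (o(L) = 2 - 5*(-5) = 2 - 1*(-25) = 2 + 25 = 27)
(1397/o(12))*a(2, -1) - 1268 = (1397/27)*(2*(-1)) - 1268 = (1397*(1/27))*(-2) - 1268 = (1397/27)*(-2) - 1268 = -2794/27 - 1268 = -37030/27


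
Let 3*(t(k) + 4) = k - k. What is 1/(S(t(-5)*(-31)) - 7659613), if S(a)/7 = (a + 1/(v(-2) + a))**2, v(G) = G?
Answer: -14884/112403473405 ≈ -1.3242e-7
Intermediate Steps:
t(k) = -4 (t(k) = -4 + (k - k)/3 = -4 + (1/3)*0 = -4 + 0 = -4)
S(a) = 7*(a + 1/(-2 + a))**2
1/(S(t(-5)*(-31)) - 7659613) = 1/(7*(1 + (-4*(-31))**2 - (-8)*(-31))**2/(-2 - 4*(-31))**2 - 7659613) = 1/(7*(1 + 124**2 - 2*124)**2/(-2 + 124)**2 - 7659613) = 1/(7*(1 + 15376 - 248)**2/122**2 - 7659613) = 1/(7*(1/14884)*15129**2 - 7659613) = 1/(7*(1/14884)*228886641 - 7659613) = 1/(1602206487/14884 - 7659613) = 1/(-112403473405/14884) = -14884/112403473405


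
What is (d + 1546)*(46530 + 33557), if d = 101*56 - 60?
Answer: 571981354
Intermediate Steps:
d = 5596 (d = 5656 - 60 = 5596)
(d + 1546)*(46530 + 33557) = (5596 + 1546)*(46530 + 33557) = 7142*80087 = 571981354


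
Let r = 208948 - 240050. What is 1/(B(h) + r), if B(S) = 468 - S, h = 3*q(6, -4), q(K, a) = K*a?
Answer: -1/30562 ≈ -3.2720e-5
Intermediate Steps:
h = -72 (h = 3*(6*(-4)) = 3*(-24) = -72)
r = -31102
1/(B(h) + r) = 1/((468 - 1*(-72)) - 31102) = 1/((468 + 72) - 31102) = 1/(540 - 31102) = 1/(-30562) = -1/30562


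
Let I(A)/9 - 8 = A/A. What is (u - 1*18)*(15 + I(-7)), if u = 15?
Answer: -288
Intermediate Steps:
I(A) = 81 (I(A) = 72 + 9*(A/A) = 72 + 9*1 = 72 + 9 = 81)
(u - 1*18)*(15 + I(-7)) = (15 - 1*18)*(15 + 81) = (15 - 18)*96 = -3*96 = -288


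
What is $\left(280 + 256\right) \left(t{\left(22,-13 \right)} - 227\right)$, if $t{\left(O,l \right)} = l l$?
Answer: $-31088$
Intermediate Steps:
$t{\left(O,l \right)} = l^{2}$
$\left(280 + 256\right) \left(t{\left(22,-13 \right)} - 227\right) = \left(280 + 256\right) \left(\left(-13\right)^{2} - 227\right) = 536 \left(169 - 227\right) = 536 \left(-58\right) = -31088$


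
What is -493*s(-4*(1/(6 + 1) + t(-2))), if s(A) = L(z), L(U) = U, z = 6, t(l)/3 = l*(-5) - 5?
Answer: -2958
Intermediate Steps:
t(l) = -15 - 15*l (t(l) = 3*(l*(-5) - 5) = 3*(-5*l - 5) = 3*(-5 - 5*l) = -15 - 15*l)
s(A) = 6
-493*s(-4*(1/(6 + 1) + t(-2))) = -493*6 = -2958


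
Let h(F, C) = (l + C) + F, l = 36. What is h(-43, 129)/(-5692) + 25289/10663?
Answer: 71322051/30346898 ≈ 2.3502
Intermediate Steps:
h(F, C) = 36 + C + F (h(F, C) = (36 + C) + F = 36 + C + F)
h(-43, 129)/(-5692) + 25289/10663 = (36 + 129 - 43)/(-5692) + 25289/10663 = 122*(-1/5692) + 25289*(1/10663) = -61/2846 + 25289/10663 = 71322051/30346898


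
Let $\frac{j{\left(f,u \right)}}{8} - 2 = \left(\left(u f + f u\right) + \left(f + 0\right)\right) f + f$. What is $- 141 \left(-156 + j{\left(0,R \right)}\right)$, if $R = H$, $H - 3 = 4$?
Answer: $19740$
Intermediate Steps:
$H = 7$ ($H = 3 + 4 = 7$)
$R = 7$
$j{\left(f,u \right)} = 16 + 8 f + 8 f \left(f + 2 f u\right)$ ($j{\left(f,u \right)} = 16 + 8 \left(\left(\left(u f + f u\right) + \left(f + 0\right)\right) f + f\right) = 16 + 8 \left(\left(\left(f u + f u\right) + f\right) f + f\right) = 16 + 8 \left(\left(2 f u + f\right) f + f\right) = 16 + 8 \left(\left(f + 2 f u\right) f + f\right) = 16 + 8 \left(f \left(f + 2 f u\right) + f\right) = 16 + 8 \left(f + f \left(f + 2 f u\right)\right) = 16 + \left(8 f + 8 f \left(f + 2 f u\right)\right) = 16 + 8 f + 8 f \left(f + 2 f u\right)$)
$- 141 \left(-156 + j{\left(0,R \right)}\right) = - 141 \left(-156 + \left(16 + 8 \cdot 0 + 8 \cdot 0^{2} + 16 \cdot 7 \cdot 0^{2}\right)\right) = - 141 \left(-156 + \left(16 + 0 + 8 \cdot 0 + 16 \cdot 7 \cdot 0\right)\right) = - 141 \left(-156 + \left(16 + 0 + 0 + 0\right)\right) = - 141 \left(-156 + 16\right) = \left(-141\right) \left(-140\right) = 19740$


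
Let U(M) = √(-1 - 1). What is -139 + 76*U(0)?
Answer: -139 + 76*I*√2 ≈ -139.0 + 107.48*I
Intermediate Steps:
U(M) = I*√2 (U(M) = √(-2) = I*√2)
-139 + 76*U(0) = -139 + 76*(I*√2) = -139 + 76*I*√2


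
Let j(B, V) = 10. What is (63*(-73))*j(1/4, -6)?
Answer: -45990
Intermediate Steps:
(63*(-73))*j(1/4, -6) = (63*(-73))*10 = -4599*10 = -45990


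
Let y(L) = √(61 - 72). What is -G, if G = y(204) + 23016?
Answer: -23016 - I*√11 ≈ -23016.0 - 3.3166*I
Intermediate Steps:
y(L) = I*√11 (y(L) = √(-11) = I*√11)
G = 23016 + I*√11 (G = I*√11 + 23016 = 23016 + I*√11 ≈ 23016.0 + 3.3166*I)
-G = -(23016 + I*√11) = -23016 - I*√11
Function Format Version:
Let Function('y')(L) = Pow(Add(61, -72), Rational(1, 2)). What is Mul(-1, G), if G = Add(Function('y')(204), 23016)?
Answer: Add(-23016, Mul(-1, I, Pow(11, Rational(1, 2)))) ≈ Add(-23016., Mul(-3.3166, I))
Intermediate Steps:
Function('y')(L) = Mul(I, Pow(11, Rational(1, 2))) (Function('y')(L) = Pow(-11, Rational(1, 2)) = Mul(I, Pow(11, Rational(1, 2))))
G = Add(23016, Mul(I, Pow(11, Rational(1, 2)))) (G = Add(Mul(I, Pow(11, Rational(1, 2))), 23016) = Add(23016, Mul(I, Pow(11, Rational(1, 2)))) ≈ Add(23016., Mul(3.3166, I)))
Mul(-1, G) = Mul(-1, Add(23016, Mul(I, Pow(11, Rational(1, 2))))) = Add(-23016, Mul(-1, I, Pow(11, Rational(1, 2))))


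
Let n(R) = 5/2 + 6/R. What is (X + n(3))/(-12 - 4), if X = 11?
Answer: -31/32 ≈ -0.96875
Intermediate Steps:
n(R) = 5/2 + 6/R (n(R) = 5*(1/2) + 6/R = 5/2 + 6/R)
(X + n(3))/(-12 - 4) = (11 + (5/2 + 6/3))/(-12 - 4) = (11 + (5/2 + 6*(1/3)))/(-16) = -(11 + (5/2 + 2))/16 = -(11 + 9/2)/16 = -1/16*31/2 = -31/32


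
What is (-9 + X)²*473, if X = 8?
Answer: 473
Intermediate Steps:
(-9 + X)²*473 = (-9 + 8)²*473 = (-1)²*473 = 1*473 = 473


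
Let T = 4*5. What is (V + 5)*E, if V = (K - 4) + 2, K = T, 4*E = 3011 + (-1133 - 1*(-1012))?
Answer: 33235/2 ≈ 16618.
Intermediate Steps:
E = 1445/2 (E = (3011 + (-1133 - 1*(-1012)))/4 = (3011 + (-1133 + 1012))/4 = (3011 - 121)/4 = (1/4)*2890 = 1445/2 ≈ 722.50)
T = 20
K = 20
V = 18 (V = (20 - 4) + 2 = 16 + 2 = 18)
(V + 5)*E = (18 + 5)*(1445/2) = 23*(1445/2) = 33235/2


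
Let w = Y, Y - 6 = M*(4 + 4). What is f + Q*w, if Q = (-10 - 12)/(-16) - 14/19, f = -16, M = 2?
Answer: -149/76 ≈ -1.9605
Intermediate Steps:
Q = 97/152 (Q = -22*(-1/16) - 14*1/19 = 11/8 - 14/19 = 97/152 ≈ 0.63816)
Y = 22 (Y = 6 + 2*(4 + 4) = 6 + 2*8 = 6 + 16 = 22)
w = 22
f + Q*w = -16 + (97/152)*22 = -16 + 1067/76 = -149/76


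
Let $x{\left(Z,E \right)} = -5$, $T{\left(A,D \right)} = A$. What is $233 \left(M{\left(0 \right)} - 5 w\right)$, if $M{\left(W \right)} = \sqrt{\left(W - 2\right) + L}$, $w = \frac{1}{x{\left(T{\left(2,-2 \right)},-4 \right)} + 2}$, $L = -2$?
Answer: $\frac{1165}{3} + 466 i \approx 388.33 + 466.0 i$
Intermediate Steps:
$w = - \frac{1}{3}$ ($w = \frac{1}{-5 + 2} = \frac{1}{-3} = - \frac{1}{3} \approx -0.33333$)
$M{\left(W \right)} = \sqrt{-4 + W}$ ($M{\left(W \right)} = \sqrt{\left(W - 2\right) - 2} = \sqrt{\left(-2 + W\right) - 2} = \sqrt{-4 + W}$)
$233 \left(M{\left(0 \right)} - 5 w\right) = 233 \left(\sqrt{-4 + 0} - - \frac{5}{3}\right) = 233 \left(\sqrt{-4} + \frac{5}{3}\right) = 233 \left(2 i + \frac{5}{3}\right) = 233 \left(\frac{5}{3} + 2 i\right) = \frac{1165}{3} + 466 i$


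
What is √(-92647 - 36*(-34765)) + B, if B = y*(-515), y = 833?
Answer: -428995 + √1158893 ≈ -4.2792e+5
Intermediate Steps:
B = -428995 (B = 833*(-515) = -428995)
√(-92647 - 36*(-34765)) + B = √(-92647 - 36*(-34765)) - 428995 = √(-92647 + 1251540) - 428995 = √1158893 - 428995 = -428995 + √1158893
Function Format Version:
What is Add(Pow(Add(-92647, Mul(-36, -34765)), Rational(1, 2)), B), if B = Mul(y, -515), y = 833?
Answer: Add(-428995, Pow(1158893, Rational(1, 2))) ≈ -4.2792e+5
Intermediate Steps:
B = -428995 (B = Mul(833, -515) = -428995)
Add(Pow(Add(-92647, Mul(-36, -34765)), Rational(1, 2)), B) = Add(Pow(Add(-92647, Mul(-36, -34765)), Rational(1, 2)), -428995) = Add(Pow(Add(-92647, 1251540), Rational(1, 2)), -428995) = Add(Pow(1158893, Rational(1, 2)), -428995) = Add(-428995, Pow(1158893, Rational(1, 2)))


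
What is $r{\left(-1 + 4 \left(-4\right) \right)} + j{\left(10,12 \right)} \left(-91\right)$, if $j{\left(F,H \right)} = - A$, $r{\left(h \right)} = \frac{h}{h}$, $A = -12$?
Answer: $-1091$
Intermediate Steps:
$r{\left(h \right)} = 1$
$j{\left(F,H \right)} = 12$ ($j{\left(F,H \right)} = \left(-1\right) \left(-12\right) = 12$)
$r{\left(-1 + 4 \left(-4\right) \right)} + j{\left(10,12 \right)} \left(-91\right) = 1 + 12 \left(-91\right) = 1 - 1092 = -1091$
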